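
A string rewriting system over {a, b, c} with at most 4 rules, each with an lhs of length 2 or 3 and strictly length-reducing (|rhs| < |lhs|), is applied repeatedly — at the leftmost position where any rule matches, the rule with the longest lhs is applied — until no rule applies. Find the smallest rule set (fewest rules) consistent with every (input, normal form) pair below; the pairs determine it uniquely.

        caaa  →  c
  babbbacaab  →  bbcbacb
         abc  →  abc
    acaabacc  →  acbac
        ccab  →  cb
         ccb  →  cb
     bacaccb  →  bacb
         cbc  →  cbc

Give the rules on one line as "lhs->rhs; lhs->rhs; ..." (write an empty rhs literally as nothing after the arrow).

  | caaa => caa => ca => c
  | babbbacaab => bbcbacaab => bbcbacab => bbcbacb
  | abc
  | acaabacc => acabacc => acbacc => acbac

abb->bc; ca->c; cc->c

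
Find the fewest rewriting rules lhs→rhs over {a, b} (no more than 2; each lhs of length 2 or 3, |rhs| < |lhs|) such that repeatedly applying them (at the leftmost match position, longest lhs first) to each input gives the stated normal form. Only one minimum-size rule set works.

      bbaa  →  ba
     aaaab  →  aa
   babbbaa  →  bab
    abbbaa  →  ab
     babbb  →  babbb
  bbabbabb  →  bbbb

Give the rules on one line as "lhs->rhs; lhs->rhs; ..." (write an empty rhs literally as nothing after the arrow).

  | bbaa => ba
  | aaaab => aa
  | babbbaa => babba => bab
  | abbbaa => abba => ab

aab->; bba->b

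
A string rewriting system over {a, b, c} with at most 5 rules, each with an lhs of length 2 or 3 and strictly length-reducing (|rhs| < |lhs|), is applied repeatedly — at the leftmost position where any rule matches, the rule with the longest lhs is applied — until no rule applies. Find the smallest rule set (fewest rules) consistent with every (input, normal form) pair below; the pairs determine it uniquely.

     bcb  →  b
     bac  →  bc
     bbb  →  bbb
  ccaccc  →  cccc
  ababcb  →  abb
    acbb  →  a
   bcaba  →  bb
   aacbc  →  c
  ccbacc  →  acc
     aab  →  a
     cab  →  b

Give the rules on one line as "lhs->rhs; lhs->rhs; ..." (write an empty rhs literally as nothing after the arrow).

  | bcb => ba => b
  | bac => bc
  | bbb
  | ccaccc => cccc

aa->c; ba->b; ca->; cb->a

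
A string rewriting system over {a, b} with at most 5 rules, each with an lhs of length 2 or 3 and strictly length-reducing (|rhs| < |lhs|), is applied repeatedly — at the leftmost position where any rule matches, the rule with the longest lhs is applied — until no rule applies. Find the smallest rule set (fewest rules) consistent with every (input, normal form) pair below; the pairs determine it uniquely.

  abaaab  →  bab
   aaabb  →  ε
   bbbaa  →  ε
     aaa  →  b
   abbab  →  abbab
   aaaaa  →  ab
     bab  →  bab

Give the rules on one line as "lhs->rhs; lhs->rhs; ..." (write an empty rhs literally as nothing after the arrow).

  | abaaab => aabab => bab
  | aaabb => bbb => ε
  | bbbaa => aa => ε
  | aaa => b

aa->; aaa->b; baa->ab; bbb->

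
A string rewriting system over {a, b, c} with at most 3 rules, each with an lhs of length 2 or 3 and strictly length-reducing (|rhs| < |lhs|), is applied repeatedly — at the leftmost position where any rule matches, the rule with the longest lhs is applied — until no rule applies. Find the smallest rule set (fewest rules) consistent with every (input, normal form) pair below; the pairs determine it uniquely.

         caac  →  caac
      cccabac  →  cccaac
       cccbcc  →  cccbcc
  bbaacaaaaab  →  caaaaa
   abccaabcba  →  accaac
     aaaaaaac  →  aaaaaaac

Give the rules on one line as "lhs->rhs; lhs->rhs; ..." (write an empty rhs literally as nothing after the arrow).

  | caac
  | cccabac => cccaac
  | cccbcc
  | bbaacaaaaab => bacaaaaab => caaaaab => caaaaa

ab->a; ba->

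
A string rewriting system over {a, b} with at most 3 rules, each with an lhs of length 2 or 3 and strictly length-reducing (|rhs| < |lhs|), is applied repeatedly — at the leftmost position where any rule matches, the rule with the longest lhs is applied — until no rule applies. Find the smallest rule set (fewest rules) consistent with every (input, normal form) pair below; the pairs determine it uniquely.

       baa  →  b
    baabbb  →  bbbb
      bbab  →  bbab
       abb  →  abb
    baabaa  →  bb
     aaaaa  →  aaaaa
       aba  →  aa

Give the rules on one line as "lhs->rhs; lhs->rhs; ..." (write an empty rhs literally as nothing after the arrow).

aba->aa; baa->b

  | baa => b
  | baabbb => bbbb
  | bbab
  | abb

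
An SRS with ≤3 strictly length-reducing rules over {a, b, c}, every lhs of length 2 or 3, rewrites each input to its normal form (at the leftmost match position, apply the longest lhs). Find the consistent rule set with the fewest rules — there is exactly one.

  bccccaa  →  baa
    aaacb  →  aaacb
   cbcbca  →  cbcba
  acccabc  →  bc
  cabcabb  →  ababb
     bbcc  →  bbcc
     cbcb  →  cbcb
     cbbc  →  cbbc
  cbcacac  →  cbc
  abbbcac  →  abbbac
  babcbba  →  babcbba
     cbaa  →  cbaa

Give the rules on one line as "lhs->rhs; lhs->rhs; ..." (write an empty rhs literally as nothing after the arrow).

  | bccccaa => bcccaa => bccaa => bcaa => baa
  | aaacb
  | cbcbca => cbcba
  | acccabc => accabc => acabc => bc

aca->; ca->a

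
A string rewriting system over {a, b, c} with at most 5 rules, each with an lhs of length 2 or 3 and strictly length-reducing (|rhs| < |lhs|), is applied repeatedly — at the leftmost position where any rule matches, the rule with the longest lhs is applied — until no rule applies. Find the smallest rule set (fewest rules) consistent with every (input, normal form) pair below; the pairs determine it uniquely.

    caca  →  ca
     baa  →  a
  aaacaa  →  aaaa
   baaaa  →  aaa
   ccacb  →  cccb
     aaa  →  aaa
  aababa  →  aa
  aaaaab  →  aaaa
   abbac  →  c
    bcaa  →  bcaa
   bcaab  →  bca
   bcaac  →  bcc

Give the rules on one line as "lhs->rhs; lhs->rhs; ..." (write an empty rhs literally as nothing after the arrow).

ab->; ac->c; aca->a; ba->

  | caca => ca
  | baa => a
  | aaacaa => aaaa
  | baaaa => aaa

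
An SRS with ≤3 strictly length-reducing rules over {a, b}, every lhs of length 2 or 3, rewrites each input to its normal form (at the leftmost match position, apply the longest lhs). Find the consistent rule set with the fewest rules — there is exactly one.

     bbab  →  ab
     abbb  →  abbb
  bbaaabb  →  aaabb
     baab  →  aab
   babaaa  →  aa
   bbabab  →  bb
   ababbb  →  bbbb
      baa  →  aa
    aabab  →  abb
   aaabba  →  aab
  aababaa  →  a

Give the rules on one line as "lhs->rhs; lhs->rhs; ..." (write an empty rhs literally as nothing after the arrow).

  | bbab => bab => ab
  | abbb
  | bbaaabb => baaabb => aaabb
  | baab => aab

aba->b; ba->a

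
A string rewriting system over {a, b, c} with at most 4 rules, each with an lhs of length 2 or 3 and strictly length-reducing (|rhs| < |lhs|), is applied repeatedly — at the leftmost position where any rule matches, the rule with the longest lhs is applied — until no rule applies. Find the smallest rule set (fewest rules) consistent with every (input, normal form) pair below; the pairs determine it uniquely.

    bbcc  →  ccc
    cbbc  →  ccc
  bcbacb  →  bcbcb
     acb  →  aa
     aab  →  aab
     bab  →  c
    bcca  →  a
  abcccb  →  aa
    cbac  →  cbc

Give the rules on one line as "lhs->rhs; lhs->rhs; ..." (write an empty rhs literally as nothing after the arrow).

  | bbcc => ccc
  | cbbc => ccc
  | bcbacb => bcbcb
  | acb => aa

acb->aa; ba->b; bb->c; bcc->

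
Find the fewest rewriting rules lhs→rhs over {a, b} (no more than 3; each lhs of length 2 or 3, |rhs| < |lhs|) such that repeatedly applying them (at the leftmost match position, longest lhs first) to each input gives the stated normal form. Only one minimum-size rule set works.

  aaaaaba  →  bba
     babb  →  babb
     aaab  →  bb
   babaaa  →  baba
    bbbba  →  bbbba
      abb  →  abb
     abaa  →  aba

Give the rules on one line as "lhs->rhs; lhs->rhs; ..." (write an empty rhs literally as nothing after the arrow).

  | aaaaaba => aaaaba => aaaba => aaba => bba
  | babb
  | aaab => aab => bb
  | babaaa => babaa => baba

aa->a; aab->bb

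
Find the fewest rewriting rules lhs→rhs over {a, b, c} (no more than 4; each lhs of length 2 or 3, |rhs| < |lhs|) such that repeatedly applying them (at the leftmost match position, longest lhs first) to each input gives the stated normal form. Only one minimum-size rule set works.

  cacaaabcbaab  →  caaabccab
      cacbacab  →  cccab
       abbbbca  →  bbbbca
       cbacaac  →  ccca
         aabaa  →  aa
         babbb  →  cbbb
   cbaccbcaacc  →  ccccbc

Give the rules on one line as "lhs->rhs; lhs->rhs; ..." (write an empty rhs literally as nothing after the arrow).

  | cacaaabcbaab => caaabcbaab => caaabccab
  | cacbacab => cbacab => cccab
  | abbbbca => bbbbca
  | cbacaac => cccaac => ccca

abb->bb; ac->; ba->c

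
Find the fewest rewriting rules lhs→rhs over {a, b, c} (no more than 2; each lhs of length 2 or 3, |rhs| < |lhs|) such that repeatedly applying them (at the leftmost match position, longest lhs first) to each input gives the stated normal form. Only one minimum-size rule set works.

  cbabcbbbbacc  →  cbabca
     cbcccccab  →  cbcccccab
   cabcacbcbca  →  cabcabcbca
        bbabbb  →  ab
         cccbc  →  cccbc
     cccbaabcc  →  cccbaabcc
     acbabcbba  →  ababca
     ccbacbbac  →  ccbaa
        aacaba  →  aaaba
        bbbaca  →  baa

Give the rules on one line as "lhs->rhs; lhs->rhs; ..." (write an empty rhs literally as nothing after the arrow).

ac->a; bb->

  | cbabcbbbbacc => cbabcbbacc => cbabcacc => cbabcac => cbabca
  | cbcccccab
  | cabcacbcbca => cabcabcbca
  | bbabbb => abbb => ab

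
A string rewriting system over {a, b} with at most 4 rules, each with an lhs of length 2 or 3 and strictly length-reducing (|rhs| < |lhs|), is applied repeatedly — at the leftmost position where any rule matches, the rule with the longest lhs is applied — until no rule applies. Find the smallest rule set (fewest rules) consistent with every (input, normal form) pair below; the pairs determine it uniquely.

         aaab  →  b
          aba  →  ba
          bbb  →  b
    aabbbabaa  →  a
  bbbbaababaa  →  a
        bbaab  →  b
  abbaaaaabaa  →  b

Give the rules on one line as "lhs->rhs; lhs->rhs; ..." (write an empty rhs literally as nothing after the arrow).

aa->; ab->b; bb->a

  | aaab => ab => b
  | aba => ba
  | bbb => ab => b
  | aabbbabaa => bbbabaa => ababaa => babaa => bbaa => aaa => a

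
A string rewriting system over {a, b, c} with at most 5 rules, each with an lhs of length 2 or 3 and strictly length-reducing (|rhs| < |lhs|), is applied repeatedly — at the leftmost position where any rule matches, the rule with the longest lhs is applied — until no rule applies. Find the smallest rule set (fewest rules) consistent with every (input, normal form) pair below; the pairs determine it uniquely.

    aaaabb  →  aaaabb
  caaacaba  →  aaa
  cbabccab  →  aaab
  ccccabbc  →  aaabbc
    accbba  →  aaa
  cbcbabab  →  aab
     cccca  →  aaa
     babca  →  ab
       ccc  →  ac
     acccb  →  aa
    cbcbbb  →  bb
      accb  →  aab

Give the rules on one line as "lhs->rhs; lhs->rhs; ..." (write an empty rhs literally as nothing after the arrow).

  | aaaabb
  | caaacaba => aacaba => aaba => aaa
  | cbabccab => abccab => abaab => aaab
  | ccccabbc => accabbc => aaabbc

ba->a; ca->; cb->; cc->a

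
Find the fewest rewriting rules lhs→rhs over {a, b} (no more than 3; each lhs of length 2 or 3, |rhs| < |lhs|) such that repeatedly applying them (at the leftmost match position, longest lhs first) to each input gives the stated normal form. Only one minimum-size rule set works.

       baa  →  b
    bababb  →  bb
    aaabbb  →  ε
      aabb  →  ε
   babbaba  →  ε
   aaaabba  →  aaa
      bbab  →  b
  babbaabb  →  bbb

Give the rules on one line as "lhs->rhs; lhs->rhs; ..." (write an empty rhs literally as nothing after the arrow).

ab->; ba->b; bba->

  | baa => ba => b
  | bababb => bbabb => bb
  | aaabbb => aabb => ab => ε
  | aabb => ab => ε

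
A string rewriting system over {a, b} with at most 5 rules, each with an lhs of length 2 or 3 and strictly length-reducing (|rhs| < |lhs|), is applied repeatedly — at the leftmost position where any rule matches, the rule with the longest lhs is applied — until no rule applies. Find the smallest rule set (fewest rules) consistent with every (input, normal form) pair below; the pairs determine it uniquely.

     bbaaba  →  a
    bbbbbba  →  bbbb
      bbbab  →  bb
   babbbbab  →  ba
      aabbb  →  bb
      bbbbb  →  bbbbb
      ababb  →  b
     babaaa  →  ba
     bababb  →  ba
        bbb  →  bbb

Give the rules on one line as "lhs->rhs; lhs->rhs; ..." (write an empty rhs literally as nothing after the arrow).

  | bbaaba => aba => a
  | bbbbbba => bbbb
  | bbbab => bb
  | babbbbab => babbbab => babbab => babab => baab => bab => ba

aa->a; ab->; bab->ba; bba->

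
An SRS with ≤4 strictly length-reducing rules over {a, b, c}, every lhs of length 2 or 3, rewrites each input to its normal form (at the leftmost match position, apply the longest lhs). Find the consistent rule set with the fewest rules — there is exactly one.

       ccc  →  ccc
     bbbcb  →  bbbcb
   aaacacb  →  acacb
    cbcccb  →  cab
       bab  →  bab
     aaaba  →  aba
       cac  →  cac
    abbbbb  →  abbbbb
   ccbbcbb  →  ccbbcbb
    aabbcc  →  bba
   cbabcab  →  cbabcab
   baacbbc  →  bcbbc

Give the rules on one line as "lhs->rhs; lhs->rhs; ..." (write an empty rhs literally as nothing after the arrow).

  | ccc
  | bbbcb
  | aaacacb => acacb
  | cbcccb => cbacb => cab

aa->; bac->a; bcc->ba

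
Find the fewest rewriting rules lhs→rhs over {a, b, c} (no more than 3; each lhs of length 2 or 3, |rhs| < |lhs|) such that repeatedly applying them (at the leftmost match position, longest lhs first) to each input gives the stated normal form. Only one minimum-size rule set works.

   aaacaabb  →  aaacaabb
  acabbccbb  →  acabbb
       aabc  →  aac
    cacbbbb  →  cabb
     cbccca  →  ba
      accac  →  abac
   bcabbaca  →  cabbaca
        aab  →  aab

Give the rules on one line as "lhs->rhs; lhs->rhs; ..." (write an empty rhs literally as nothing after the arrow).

bc->c; cbb->; cc->b

  | aaacaabb
  | acabbccbb => acabccbb => acaccbb => acabbb
  | aabc => aac
  | cacbbbb => cabb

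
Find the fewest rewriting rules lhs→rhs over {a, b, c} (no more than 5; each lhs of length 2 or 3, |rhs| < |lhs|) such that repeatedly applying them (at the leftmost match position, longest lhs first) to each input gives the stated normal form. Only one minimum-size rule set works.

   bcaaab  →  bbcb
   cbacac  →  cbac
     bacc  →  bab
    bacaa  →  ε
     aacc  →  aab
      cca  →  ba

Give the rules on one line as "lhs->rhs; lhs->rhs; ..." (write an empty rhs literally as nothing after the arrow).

aaa->cc; aca->a; baa->; cc->b

  | bcaaab => bcccb => bbcb
  | cbacac => cbac
  | bacc => bab
  | bacaa => baa => ε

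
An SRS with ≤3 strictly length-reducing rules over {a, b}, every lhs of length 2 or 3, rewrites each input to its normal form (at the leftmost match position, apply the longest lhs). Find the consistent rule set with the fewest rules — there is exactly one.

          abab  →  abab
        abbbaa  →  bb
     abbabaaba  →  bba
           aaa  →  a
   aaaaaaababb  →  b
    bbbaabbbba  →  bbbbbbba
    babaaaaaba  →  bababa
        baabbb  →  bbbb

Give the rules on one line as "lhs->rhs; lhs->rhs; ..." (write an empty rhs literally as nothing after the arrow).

  | abab
  | abbbaa => bbaa => bb
  | abbabaaba => babaaba => babba => bba
  | aaa => a

aa->; abb->b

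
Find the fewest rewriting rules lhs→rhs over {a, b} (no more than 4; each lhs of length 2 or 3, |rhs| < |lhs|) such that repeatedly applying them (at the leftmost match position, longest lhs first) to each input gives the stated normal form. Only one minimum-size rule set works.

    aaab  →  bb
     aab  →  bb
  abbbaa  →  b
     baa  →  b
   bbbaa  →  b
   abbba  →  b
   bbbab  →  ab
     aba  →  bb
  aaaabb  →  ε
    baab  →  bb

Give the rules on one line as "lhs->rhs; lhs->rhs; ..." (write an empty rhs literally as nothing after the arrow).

aa->b; aba->bb; ba->b; bbb->

  | aaab => bab => bb
  | aab => bb
  | abbbaa => aaa => ba => b
  | baa => ba => b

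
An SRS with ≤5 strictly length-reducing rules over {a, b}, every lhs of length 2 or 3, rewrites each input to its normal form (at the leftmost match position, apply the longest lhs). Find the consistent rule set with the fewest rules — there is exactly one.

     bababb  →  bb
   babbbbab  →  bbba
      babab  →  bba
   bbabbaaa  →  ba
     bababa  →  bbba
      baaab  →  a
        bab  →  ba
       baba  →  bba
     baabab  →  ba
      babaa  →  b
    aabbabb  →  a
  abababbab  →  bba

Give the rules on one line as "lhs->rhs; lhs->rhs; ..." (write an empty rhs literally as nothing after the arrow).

ab->a; aba->ba; abb->; baa->

  | bababb => bbabb => bb
  | babbbbab => bbbab => bbba
  | babab => bbab => bba
  | bbabbaaa => bbaaa => ba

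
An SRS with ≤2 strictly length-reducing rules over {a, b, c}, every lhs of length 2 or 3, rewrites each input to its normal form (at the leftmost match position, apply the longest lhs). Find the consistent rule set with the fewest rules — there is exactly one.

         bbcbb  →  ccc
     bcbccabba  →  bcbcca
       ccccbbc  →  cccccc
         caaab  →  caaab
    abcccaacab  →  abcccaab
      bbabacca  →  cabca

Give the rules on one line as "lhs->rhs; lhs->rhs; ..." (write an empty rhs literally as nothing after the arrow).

ac->; bb->c

  | bbcbb => ccbb => ccc
  | bcbccabba => bcbccaca => bcbcca
  | ccccbbc => cccccc
  | caaab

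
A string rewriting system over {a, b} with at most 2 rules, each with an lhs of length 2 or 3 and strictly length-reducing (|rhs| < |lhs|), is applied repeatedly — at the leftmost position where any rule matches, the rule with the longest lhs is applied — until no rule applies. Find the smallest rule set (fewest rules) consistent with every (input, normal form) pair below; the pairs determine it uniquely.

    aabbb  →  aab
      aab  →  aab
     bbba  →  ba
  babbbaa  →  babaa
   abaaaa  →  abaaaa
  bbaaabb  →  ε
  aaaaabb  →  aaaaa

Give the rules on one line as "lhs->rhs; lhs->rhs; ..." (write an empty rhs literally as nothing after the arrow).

bb->; bba->bb

  | aabbb => aab
  | aab
  | bbba => ba
  | babbbaa => babaa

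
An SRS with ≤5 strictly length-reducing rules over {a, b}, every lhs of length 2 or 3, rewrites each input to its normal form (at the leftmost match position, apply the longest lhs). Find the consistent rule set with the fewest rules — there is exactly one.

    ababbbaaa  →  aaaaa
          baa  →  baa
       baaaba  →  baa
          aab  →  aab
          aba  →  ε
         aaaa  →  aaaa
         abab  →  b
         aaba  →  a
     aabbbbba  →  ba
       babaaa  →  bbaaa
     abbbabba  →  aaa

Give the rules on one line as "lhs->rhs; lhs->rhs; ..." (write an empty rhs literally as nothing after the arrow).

aba->; abb->; bab->bb; bbb->aa

  | ababbbaaa => bbbaaa => aaaaa
  | baa
  | baaaba => baa
  | aab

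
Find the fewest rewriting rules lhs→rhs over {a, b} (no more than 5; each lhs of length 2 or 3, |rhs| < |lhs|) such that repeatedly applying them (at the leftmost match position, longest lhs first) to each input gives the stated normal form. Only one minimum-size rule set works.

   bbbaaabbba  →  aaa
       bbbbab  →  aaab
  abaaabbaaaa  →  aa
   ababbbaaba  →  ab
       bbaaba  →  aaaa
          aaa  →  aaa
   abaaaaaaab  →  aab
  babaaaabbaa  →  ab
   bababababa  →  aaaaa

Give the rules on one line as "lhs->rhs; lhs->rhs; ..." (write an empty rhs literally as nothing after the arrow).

  | bbbaaabbba => baaaabbba => baabbba => bbbba => bbaa => aaa
  | bbbbab => bbaab => aaab
  | abaaabbaaaa => ababbaaaa => aabbaaaa => abaaaaa => abaaa => aba => aa
  | ababbbaaba => aabbbaaba => ababaaba => aabaaba => aabba => abaa => ab

abb->ba; ba->a; baa->b; bba->aa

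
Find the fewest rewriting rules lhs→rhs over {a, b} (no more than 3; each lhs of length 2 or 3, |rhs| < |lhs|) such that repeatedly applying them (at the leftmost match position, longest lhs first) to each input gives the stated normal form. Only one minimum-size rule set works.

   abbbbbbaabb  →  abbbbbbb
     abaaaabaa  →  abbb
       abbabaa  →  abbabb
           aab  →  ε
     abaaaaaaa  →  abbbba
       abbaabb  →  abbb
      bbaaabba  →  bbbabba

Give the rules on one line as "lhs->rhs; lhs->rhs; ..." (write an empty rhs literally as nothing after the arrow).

  | abbbbbbaabb => abbbbbbb
  | abaaaabaa => abbaabaa => abbaa => abbb
  | abbabaa => abbabb
  | aab => ε

aa->b; aab->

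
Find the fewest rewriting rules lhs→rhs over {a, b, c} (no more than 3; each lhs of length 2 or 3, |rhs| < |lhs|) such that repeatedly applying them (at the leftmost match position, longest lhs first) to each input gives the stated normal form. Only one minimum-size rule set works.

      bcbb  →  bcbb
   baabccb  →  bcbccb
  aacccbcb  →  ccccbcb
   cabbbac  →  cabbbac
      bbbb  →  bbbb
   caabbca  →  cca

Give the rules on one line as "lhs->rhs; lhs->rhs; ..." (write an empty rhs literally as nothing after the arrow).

  | bcbb
  | baabccb => bcbccb
  | aacccbcb => ccccbcb
  | cabbbac

aa->c; bbc->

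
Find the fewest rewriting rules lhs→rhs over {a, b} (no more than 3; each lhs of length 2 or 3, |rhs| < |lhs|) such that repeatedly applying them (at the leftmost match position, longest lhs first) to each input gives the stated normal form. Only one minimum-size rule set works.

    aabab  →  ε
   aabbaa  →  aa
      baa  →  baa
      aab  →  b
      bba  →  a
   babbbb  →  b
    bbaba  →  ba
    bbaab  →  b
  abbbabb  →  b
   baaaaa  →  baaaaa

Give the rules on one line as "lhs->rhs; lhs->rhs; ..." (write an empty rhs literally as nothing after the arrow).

ab->b; bb->

  | aabab => abab => bab => bb => ε
  | aabbaa => abbaa => bbaa => aa
  | baa
  | aab => ab => b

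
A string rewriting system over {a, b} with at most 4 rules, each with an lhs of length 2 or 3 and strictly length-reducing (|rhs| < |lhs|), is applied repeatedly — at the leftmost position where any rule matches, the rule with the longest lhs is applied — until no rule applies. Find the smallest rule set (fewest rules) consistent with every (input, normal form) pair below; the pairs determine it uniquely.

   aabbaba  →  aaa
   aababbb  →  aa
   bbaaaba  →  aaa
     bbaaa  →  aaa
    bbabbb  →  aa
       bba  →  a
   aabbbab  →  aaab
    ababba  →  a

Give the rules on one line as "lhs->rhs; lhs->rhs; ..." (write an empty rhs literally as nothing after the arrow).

aba->bb; bb->a; bba->a; bbb->bb

  | aabbaba => aaaba => aabb => aaa
  | aababbb => abbbbb => abbbb => abbb => abb => aa
  | bbaaaba => aaaba => aabb => aaa
  | bbaaa => aaa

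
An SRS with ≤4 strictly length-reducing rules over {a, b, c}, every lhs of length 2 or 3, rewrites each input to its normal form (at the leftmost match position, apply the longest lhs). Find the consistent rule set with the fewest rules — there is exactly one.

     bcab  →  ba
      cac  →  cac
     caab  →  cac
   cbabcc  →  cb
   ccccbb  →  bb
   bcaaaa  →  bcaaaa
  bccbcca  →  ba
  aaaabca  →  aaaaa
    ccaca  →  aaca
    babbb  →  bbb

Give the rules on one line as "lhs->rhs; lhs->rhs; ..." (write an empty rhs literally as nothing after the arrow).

  | bcab => bcc => ba
  | cac
  | caab => cac
  | cbabcc => cbccc => cb

ab->c; cbb->bb; cc->a; ccc->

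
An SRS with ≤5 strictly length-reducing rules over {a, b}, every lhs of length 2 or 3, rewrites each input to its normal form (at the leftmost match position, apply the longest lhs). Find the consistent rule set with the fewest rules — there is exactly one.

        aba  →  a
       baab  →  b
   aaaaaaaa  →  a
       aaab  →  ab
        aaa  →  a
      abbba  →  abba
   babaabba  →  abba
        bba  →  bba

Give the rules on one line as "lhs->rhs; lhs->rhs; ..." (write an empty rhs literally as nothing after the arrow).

  | aba => aa => a
  | baab => b
  | aaaaaaaa => aaaaaaa => aaaaaa => aaaaa => aaaa => aaa => aa => a
  | aaab => aab => ab

aa->a; aba->aa; baa->; bbb->bb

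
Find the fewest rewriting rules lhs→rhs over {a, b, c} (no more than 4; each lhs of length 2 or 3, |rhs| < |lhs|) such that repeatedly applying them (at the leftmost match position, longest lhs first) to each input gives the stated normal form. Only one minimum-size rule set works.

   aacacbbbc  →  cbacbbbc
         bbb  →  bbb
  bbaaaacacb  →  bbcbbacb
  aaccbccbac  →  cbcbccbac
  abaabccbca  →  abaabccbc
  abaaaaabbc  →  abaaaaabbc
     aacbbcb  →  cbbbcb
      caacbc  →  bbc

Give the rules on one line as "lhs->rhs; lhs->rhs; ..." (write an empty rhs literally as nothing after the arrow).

aac->cb; ca->c; cac->b

  | aacacbbbc => cbacbbbc
  | bbb
  | bbaaaacacb => bbaacbacb => bbcbbacb
  | aaccbccbac => cbcbccbac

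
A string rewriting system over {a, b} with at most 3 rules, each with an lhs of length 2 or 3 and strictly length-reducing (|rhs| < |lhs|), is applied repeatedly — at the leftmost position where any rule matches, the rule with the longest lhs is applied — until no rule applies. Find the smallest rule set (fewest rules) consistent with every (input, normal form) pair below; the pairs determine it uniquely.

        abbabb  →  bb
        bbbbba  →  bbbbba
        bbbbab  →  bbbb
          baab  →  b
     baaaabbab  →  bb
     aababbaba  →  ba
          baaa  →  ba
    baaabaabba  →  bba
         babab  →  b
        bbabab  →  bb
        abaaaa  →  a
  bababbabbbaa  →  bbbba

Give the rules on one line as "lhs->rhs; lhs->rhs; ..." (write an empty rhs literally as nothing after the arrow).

aa->a; ab->

  | abbabb => babb => bb
  | bbbbba
  | bbbbab => bbbb
  | baab => bab => b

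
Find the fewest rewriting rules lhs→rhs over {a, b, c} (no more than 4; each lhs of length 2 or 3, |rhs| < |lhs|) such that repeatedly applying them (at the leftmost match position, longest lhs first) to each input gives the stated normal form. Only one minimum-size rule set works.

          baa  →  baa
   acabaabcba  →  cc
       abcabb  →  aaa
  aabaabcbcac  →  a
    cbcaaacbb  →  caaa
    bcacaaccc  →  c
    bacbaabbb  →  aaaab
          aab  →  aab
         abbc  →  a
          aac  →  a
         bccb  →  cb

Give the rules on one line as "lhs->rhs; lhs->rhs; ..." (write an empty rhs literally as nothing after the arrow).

aba->c; ac->; bb->a; bc->

  | baa
  | acabaabcba => abaabcba => cabcba => caba => cc
  | abcabb => aabb => aaa
  | aabaabcbcac => acabcbcac => abcbcac => abcac => aac => a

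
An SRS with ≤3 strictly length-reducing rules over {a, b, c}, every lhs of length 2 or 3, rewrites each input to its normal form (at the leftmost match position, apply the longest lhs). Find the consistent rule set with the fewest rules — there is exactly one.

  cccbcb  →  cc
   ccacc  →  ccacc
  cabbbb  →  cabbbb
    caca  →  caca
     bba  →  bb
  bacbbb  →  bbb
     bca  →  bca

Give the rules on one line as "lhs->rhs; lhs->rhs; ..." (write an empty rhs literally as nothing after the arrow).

ba->b; cb->

  | cccbcb => cccb => cc
  | ccacc
  | cabbbb
  | caca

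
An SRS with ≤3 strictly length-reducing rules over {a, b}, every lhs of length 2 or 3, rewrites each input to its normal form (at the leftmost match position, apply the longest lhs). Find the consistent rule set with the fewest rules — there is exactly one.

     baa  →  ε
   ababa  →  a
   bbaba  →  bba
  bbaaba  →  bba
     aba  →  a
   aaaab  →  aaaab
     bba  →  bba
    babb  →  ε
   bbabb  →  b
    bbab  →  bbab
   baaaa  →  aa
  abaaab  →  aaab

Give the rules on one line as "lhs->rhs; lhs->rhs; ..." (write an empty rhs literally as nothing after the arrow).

aba->a; abb->aa; baa->

  | baa => ε
  | ababa => aba => a
  | bbaba => bba
  | bbaaba => bba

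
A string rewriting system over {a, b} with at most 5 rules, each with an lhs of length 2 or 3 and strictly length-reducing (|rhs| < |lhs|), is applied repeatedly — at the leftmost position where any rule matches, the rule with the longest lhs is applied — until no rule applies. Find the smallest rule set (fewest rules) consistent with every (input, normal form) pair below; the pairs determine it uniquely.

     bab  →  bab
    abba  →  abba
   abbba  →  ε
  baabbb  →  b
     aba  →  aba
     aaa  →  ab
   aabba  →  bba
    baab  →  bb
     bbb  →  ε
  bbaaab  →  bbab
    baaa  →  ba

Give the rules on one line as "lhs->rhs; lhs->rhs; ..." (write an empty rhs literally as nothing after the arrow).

  | bab
  | abba
  | abbba => aa => ε
  | baabbb => bbbb => b

aa->; aaa->ab; baa->b; bbb->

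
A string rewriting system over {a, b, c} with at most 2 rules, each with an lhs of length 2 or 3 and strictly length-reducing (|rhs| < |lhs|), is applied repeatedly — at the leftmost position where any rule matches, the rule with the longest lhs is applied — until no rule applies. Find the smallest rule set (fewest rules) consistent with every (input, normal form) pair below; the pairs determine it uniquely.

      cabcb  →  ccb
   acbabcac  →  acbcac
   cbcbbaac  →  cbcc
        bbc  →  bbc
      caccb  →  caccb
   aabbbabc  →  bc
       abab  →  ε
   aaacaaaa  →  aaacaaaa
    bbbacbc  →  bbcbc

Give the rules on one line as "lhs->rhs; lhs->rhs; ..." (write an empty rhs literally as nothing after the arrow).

  | cabcb => ccb
  | acbabcac => acbcac
  | cbcbbaac => cbcbac => cbcc
  | bbc

ab->; ba->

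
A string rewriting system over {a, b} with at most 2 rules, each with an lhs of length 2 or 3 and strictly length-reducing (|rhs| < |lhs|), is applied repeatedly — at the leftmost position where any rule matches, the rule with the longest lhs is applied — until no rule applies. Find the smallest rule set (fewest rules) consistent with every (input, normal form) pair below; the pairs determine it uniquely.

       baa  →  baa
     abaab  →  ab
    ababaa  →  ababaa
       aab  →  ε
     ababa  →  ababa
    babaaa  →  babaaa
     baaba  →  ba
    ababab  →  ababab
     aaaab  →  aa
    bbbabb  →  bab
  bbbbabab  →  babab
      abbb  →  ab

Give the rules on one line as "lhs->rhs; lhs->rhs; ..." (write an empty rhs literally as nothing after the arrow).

  | baa
  | abaab => ab
  | ababaa
  | aab => ε

aab->; bb->b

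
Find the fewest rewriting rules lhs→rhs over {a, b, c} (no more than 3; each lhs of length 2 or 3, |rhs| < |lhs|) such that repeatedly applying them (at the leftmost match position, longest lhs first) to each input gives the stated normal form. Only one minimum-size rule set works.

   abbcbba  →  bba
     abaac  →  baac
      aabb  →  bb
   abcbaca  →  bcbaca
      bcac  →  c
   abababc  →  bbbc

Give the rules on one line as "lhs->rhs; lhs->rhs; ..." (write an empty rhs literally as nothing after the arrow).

  | abbcbba => bbcbba => bba
  | abaac => baac
  | aabb => abb => bb
  | abcbaca => bcbaca

ab->b; bca->; cbb->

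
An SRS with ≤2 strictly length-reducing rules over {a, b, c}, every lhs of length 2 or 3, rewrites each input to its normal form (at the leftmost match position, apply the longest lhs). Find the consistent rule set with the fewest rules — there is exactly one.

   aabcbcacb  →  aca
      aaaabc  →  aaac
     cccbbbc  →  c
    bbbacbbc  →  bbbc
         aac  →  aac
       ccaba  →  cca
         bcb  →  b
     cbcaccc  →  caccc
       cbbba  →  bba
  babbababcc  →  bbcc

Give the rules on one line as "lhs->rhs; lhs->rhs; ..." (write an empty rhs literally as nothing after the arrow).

  | aabcbcacb => acbcacb => acacb => aca
  | aaaabc => aaac
  | cccbbbc => ccbbc => cbc => c
  | bbbacbbc => bbbabc => bbbc

ab->; cb->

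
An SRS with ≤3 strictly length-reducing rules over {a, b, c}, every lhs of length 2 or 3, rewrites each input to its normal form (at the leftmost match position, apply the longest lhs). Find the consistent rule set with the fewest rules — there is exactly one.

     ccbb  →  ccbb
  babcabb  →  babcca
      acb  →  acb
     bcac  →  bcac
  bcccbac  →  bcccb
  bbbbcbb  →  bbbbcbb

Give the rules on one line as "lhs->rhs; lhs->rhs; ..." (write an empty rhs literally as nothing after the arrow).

abb->ca; bac->b

  | ccbb
  | babcabb => babcca
  | acb
  | bcac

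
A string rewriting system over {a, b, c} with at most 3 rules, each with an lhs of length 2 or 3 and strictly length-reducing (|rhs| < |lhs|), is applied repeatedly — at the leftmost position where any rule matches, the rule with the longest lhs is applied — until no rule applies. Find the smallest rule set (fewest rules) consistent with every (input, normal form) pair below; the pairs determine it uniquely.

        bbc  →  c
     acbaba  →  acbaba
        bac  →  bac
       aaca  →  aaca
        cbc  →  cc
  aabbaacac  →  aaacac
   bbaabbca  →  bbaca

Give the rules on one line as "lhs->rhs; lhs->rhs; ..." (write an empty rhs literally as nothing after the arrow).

  | bbc => bc => c
  | acbaba
  | bac
  | aaca

abb->; bc->c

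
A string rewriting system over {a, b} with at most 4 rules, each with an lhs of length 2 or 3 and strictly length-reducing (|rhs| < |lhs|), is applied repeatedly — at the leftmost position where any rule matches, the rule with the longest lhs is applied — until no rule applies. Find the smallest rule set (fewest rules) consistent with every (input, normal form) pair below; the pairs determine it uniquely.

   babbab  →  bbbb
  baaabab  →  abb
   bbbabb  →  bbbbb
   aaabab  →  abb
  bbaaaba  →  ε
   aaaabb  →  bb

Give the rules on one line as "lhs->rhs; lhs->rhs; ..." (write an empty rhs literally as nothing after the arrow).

aa->; ba->a; bab->bb

  | babbab => bbbab => bbbb
  | baaabab => aaabab => abab => abb
  | bbbabb => bbbbb
  | aaabab => abab => abb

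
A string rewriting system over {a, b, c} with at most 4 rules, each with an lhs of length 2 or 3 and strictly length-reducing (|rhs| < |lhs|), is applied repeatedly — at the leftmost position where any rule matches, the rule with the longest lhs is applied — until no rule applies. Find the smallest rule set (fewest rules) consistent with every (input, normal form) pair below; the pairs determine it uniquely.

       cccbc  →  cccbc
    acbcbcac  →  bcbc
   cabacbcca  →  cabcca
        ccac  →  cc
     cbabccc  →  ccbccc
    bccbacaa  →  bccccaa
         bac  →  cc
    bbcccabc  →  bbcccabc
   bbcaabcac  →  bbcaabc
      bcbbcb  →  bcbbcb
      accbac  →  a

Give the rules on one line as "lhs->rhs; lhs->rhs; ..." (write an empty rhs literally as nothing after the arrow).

ac->; acc->a; ba->c

  | cccbc
  | acbcbcac => bcbcac => bcbc
  | cabacbcca => caccbcca => cabcca
  | ccac => cc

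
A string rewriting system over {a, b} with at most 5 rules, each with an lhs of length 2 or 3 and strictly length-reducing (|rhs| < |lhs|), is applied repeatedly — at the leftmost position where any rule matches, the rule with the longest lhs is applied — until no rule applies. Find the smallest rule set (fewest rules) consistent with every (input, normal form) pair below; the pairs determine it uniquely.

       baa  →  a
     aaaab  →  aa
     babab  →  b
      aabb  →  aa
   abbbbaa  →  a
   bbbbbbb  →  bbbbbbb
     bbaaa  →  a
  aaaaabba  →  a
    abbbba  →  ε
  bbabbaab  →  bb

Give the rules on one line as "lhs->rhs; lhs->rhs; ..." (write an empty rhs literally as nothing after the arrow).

aaa->aa; ab->a; aba->; ba->

  | baa => a
  | aaaab => aaab => aab => aa
  | babab => bab => b
  | aabb => aab => aa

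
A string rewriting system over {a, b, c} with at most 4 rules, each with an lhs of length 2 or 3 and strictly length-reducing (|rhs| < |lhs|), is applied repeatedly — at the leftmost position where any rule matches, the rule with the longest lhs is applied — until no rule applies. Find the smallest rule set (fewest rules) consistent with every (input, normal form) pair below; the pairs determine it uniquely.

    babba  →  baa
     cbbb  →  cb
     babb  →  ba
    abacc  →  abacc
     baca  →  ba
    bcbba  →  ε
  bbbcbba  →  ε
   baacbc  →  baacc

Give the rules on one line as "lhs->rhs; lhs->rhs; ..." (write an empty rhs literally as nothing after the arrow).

  | babba => baa
  | cbbb => cb
  | babb => ba
  | abacc

bb->; bc->c; ca->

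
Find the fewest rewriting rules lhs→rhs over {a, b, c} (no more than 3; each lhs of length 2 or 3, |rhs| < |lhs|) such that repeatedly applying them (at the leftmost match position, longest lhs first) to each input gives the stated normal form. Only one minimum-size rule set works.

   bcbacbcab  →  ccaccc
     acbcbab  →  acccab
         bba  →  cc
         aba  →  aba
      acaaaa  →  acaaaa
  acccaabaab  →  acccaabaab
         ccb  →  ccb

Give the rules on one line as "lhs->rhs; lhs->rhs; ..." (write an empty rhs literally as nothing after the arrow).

  | bcbacbcab => ccacbcab => ccacbcb => ccaccc
  | acbcbab => acccab
  | bba => cc
  | aba

bba->cc; bca->bc; bcb->cc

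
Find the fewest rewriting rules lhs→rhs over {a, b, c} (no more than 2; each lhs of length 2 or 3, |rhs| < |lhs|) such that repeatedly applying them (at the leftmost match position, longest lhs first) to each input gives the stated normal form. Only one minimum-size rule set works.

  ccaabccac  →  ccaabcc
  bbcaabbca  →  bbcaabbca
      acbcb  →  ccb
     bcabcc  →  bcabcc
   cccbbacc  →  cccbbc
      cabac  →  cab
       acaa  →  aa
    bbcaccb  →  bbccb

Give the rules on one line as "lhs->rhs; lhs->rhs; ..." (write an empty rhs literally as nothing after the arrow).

  | ccaabccac => ccaabcc
  | bbcaabbca
  | acbcb => ccb
  | bcabcc

ac->; acb->c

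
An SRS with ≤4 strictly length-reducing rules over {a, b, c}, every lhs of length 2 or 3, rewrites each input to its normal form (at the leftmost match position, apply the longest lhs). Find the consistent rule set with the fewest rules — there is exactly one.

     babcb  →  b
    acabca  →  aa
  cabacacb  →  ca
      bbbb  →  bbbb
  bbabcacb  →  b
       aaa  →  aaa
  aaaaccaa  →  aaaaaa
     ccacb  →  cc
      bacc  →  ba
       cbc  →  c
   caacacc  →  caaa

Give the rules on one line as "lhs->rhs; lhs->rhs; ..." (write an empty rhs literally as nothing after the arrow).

  | babcb => bcb => b
  | acabca => aabca => aca => aa
  | cabacacb => cacacb => caacb => caab => ca
  | bbbb

ab->; ac->a; bc->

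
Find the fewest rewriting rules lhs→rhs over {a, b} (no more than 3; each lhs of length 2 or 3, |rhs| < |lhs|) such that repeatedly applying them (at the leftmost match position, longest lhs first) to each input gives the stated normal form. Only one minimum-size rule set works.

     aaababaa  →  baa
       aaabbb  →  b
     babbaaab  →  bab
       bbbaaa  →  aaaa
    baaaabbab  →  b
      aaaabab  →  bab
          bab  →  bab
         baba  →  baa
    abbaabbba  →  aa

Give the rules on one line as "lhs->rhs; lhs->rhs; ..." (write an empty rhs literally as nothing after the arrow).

aab->b; aba->aa; bb->a

  | aaababaa => ababaa => aabaa => baa
  | aaabbb => abbb => aab => b
  | babbaaab => baaaaab => baaab => bab
  | bbbaaa => abaaa => aaaa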